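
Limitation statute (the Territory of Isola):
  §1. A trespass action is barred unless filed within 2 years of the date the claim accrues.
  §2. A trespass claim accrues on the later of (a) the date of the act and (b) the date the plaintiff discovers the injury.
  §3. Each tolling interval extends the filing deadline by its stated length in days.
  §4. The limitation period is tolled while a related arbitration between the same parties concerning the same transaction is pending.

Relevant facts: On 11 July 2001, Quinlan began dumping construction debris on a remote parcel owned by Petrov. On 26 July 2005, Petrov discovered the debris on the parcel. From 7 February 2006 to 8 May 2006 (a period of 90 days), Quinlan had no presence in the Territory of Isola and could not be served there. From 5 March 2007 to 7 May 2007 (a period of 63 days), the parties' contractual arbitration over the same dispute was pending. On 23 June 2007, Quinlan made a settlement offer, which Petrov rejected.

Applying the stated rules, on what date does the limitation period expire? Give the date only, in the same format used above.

Taking the later of the act (11 July 2001) and discovery (26 July 2005), the claim accrued on 26 July 2005.
The untolled deadline — 2 years after 26 July 2005 — is 26 July 2007.
The period was tolled for 63 days by the pending related arbitration (5 March 2007 to 7 May 2007), pushing the deadline to 27 September 2007.
The defendant's absence from the jurisdiction from 7 February 2006 to 8 May 2006 does not toll the period, because no stated rule makes the defendant's absence a tolling event.
The other events in the timeline have no effect on the limitation period under the stated rules.

27 September 2007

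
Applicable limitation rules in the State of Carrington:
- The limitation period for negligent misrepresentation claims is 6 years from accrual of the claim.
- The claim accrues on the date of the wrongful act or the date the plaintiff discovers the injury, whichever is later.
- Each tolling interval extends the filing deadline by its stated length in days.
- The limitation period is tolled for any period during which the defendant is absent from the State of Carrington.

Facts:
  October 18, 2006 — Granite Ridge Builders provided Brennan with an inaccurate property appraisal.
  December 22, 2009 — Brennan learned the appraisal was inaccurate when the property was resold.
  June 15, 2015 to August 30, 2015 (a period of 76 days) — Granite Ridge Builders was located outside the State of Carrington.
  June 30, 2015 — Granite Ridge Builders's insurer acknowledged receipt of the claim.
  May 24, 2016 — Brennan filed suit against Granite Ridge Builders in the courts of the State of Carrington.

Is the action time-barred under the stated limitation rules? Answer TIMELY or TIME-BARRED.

Because discovery on December 22, 2009 post-dates the October 18, 2006 act, accrual under the later-of rule falls on December 22, 2009.
The untolled deadline — 6 years after December 22, 2009 — is December 22, 2015.
The defendant's absence from the jurisdiction from June 15, 2015 to August 30, 2015 tolled the period for 76 days, extending the deadline to March 7, 2016.
None of the other events listed affects the running of the period under the stated rules.
The May 24, 2016 filing falls after the March 7, 2016 deadline; the claim is time-barred.

TIME-BARRED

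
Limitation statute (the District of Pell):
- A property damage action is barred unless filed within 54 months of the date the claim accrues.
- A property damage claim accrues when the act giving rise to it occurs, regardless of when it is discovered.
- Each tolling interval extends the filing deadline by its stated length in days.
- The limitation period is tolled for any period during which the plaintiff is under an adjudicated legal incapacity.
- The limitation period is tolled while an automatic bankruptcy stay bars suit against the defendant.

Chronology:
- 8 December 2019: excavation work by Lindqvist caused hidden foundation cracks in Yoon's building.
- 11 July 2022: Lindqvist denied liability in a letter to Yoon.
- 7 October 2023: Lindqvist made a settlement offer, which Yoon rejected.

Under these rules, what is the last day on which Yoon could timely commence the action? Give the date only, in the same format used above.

8 June 2024

The claim accrued on 8 December 2019, the date of the act.
Adding the 54 months base period to 8 December 2019 gives a deadline of 8 June 2024, before any tolling.
Nothing else in the chronology tolls or restarts the period.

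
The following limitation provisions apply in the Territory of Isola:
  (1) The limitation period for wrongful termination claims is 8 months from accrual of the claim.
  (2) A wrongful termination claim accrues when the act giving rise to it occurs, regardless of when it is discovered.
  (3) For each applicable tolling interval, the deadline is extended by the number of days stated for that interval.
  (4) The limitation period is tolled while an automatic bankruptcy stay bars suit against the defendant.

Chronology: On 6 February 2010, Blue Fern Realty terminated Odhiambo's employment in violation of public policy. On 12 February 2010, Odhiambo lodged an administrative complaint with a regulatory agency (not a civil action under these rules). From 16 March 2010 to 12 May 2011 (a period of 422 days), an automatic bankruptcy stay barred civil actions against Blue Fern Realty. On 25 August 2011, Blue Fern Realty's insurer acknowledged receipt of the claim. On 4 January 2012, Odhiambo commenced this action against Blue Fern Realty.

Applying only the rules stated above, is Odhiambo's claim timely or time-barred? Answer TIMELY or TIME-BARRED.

The claim accrued on 6 February 2010, the date of the act.
8 months from 6 February 2010 is 6 October 2010.
Because the automatic bankruptcy stay ran from 16 March 2010 to 12 May 2011, the deadline is extended by 422 days to 2 December 2011.
None of the other events listed affects the running of the period under the stated rules.
Filing on 4 January 2012 missed the 2 December 2011 deadline — the action is time-barred.

TIME-BARRED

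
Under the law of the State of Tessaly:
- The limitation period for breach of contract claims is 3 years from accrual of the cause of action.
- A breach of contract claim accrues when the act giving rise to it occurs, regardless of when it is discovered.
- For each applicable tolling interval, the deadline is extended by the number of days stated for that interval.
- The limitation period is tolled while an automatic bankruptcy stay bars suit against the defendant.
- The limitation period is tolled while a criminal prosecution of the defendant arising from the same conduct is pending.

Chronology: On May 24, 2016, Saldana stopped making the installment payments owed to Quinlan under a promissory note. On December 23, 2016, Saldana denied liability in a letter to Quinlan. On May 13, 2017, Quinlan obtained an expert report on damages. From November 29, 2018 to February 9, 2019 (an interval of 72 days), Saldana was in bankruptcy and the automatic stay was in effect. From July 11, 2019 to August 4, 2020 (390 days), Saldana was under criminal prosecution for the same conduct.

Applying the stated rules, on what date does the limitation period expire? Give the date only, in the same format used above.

August 28, 2020

The cause of action accrued on May 24, 2016, the date of the act.
Adding the 3 years base period to May 24, 2016 gives a deadline of May 24, 2019, before any tolling.
The automatic bankruptcy stay from November 29, 2018 to February 9, 2019 tolled the period for 72 days, extending the deadline to August 4, 2019.
The pending criminal prosecution from July 11, 2019 to August 4, 2020 tolled the period for 390 days, extending the deadline to August 28, 2020.
None of the other events listed affects the running of the period under the stated rules.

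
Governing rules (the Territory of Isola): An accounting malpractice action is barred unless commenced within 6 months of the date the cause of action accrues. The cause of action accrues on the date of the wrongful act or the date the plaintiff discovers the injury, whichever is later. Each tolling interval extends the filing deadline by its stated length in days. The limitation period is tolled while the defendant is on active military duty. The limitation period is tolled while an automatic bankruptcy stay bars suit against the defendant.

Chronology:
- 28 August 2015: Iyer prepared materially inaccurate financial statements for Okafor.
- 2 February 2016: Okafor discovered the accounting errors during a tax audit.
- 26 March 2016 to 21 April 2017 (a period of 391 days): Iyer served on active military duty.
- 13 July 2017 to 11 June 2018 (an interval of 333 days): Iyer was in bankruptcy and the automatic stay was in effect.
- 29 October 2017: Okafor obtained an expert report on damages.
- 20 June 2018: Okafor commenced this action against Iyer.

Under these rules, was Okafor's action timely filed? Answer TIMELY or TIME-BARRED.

The claim accrued on 2 February 2016 — the later of the 28 August 2015 act and the 2 February 2016 discovery.
The untolled deadline — 6 months after 2 February 2016 — is 2 August 2016.
The defendant's active military service from 26 March 2016 to 21 April 2017 tolled the period for 391 days, extending the deadline to 28 August 2017.
The period was tolled for 333 days by the automatic bankruptcy stay (13 July 2017 to 11 June 2018), pushing the deadline to 27 July 2018.
None of the other events listed affects the running of the period under the stated rules.
The 20 June 2018 filing precedes the 27 July 2018 deadline; the claim is timely.

TIMELY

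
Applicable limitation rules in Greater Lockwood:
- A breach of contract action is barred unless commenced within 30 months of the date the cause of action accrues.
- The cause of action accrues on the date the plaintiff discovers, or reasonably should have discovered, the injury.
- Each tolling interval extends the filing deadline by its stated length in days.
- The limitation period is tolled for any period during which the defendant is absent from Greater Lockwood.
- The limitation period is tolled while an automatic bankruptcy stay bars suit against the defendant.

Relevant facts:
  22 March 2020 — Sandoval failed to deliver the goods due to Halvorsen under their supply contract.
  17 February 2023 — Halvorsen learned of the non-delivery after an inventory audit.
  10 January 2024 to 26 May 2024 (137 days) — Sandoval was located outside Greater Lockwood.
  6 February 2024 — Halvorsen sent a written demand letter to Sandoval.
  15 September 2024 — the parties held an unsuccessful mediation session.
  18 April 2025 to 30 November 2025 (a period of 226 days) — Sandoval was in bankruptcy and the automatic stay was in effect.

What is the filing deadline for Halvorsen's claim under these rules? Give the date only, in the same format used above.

Under the discovery rule, the claim accrued on 17 February 2023, when Halvorsen discovered the injury — not on the 22 March 2020 date of the underlying act.
Adding the 30 months base period to 17 February 2023 gives a deadline of 17 August 2025, before any tolling.
The defendant's absence from the jurisdiction from 10 January 2024 to 26 May 2024 tolled the period for 137 days, extending the deadline to 1 January 2026.
The period was tolled for 226 days by the automatic bankruptcy stay (18 April 2025 to 30 November 2025), pushing the deadline to 15 August 2026.
None of the other events listed affects the running of the period under the stated rules.

15 August 2026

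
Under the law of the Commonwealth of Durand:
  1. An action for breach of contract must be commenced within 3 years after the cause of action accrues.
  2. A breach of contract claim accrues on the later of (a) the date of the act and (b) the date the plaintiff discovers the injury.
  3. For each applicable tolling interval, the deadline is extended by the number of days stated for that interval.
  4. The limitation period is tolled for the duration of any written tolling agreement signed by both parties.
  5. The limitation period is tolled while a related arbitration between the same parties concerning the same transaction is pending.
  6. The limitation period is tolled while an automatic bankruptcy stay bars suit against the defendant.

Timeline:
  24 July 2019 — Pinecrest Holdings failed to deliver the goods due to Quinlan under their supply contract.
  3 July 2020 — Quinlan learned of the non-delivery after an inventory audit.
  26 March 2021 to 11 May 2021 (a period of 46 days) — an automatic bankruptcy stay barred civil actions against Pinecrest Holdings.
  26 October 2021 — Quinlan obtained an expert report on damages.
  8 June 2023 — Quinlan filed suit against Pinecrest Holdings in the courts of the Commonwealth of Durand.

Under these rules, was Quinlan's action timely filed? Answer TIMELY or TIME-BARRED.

The claim accrued on 3 July 2020 — the later of the 24 July 2019 act and the 3 July 2020 discovery.
3 years from 3 July 2020 is 3 July 2023.
The period was tolled for 46 days by the automatic bankruptcy stay (26 March 2021 to 11 May 2021), pushing the deadline to 18 August 2023.
Nothing else in the chronology tolls or restarts the period.
The 8 June 2023 filing precedes the 18 August 2023 deadline; the claim is timely.

TIMELY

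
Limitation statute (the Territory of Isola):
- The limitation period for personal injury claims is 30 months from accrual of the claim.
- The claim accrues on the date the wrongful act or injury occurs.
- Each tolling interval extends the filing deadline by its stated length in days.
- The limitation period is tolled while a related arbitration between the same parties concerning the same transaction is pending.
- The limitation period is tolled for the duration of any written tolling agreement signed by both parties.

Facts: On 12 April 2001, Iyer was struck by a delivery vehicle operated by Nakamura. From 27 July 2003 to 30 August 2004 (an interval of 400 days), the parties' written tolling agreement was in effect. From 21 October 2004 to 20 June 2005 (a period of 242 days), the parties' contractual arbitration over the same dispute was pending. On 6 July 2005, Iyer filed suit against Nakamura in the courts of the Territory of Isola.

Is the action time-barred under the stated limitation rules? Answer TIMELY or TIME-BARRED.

TIMELY

The limitation period began to run on 12 April 2001.
The untolled deadline — 30 months after 12 April 2001 — is 12 October 2003.
The period was tolled for 400 days by the written tolling agreement (27 July 2003 to 30 August 2004), pushing the deadline to 15 November 2004.
The period was tolled for 242 days by the pending related arbitration (21 October 2004 to 20 June 2005), pushing the deadline to 15 July 2005.
The 6 July 2005 filing precedes the 15 July 2005 deadline; the claim is timely.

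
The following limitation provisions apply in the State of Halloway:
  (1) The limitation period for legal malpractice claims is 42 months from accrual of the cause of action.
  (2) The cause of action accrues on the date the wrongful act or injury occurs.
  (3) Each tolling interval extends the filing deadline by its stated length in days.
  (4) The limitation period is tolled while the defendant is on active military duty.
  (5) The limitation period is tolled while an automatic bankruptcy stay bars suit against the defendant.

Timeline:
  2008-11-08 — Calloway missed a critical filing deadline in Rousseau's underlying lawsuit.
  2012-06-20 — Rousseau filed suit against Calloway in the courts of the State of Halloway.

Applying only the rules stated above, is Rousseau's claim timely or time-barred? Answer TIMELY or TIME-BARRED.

The claim accrued on 2008-11-08, when the wrongful act occurred.
42 months from 2008-11-08 is 2012-05-08.
Filing on 2012-06-20 missed the 2012-05-08 deadline — the action is time-barred.

TIME-BARRED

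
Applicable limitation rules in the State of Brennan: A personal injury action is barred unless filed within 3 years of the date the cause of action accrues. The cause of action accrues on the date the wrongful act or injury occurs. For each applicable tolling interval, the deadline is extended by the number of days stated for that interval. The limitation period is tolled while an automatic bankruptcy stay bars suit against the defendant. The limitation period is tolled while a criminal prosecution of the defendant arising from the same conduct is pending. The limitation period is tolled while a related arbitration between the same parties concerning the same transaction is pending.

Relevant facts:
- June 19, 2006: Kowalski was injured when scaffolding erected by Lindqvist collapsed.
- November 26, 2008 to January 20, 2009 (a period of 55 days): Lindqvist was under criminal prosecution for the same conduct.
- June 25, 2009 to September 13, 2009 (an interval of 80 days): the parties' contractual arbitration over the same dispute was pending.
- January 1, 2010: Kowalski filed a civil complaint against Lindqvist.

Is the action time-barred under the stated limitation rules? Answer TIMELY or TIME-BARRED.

TIME-BARRED

The cause of action accrued on June 19, 2006, the date of the act.
Adding the 3 years base period to June 19, 2006 gives a deadline of June 19, 2009, before any tolling.
The pending criminal prosecution from November 26, 2008 to January 20, 2009 tolled the period for 55 days, extending the deadline to August 13, 2009.
Because the pending related arbitration ran from June 25, 2009 to September 13, 2009, the deadline is extended by 80 days to November 1, 2009.
Kowalski filed on January 1, 2010, after the November 1, 2009 deadline, so the action is time-barred.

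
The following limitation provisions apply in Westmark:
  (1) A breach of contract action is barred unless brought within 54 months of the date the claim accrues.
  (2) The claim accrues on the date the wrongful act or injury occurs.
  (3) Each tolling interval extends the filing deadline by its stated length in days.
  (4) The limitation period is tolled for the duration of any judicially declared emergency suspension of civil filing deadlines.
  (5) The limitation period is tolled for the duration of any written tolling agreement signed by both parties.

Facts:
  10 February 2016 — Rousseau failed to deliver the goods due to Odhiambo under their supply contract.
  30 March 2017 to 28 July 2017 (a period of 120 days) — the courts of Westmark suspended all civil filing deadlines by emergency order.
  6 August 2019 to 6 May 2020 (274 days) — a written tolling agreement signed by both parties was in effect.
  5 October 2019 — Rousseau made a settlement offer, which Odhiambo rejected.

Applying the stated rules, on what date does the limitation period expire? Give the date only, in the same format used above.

8 September 2021

The limitation period began to run on 10 February 2016.
The untolled deadline — 54 months after 10 February 2016 — is 10 August 2020.
The emergency suspension of filing deadlines from 30 March 2017 to 28 July 2017 tolled the period for 120 days, extending the deadline to 8 December 2020.
The written tolling agreement from 6 August 2019 to 6 May 2020 tolled the period for 274 days, extending the deadline to 8 September 2021.
Nothing else in the chronology tolls or restarts the period.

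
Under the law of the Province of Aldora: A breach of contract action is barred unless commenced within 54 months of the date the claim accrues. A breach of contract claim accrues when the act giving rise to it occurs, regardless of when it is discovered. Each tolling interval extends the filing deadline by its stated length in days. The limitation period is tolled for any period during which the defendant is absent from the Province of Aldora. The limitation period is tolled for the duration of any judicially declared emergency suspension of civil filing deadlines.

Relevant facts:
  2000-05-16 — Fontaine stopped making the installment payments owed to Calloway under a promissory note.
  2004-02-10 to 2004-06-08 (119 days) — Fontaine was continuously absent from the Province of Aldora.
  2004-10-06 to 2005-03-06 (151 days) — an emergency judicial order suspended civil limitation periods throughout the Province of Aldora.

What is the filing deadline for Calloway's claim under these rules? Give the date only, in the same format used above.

2005-08-13

The limitation period began to run on 2000-05-16.
54 months from 2000-05-16 is 2004-11-16.
Because the defendant's absence from the jurisdiction ran from 2004-02-10 to 2004-06-08, the deadline is extended by 119 days to 2005-03-15.
The period was tolled for 151 days by the emergency suspension of filing deadlines (2004-10-06 to 2005-03-06), pushing the deadline to 2005-08-13.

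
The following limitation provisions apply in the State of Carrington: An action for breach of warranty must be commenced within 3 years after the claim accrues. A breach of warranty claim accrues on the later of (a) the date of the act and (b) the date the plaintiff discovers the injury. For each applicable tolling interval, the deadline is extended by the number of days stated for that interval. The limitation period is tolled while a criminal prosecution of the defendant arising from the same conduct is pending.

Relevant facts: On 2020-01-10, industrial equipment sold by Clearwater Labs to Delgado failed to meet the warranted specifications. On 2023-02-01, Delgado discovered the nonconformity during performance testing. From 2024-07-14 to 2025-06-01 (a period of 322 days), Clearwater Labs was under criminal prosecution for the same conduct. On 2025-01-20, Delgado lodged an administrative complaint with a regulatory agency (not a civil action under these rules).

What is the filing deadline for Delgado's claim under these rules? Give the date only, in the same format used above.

2026-12-20

Taking the later of the act (2020-01-10) and discovery (2023-02-01), the claim accrued on 2023-02-01.
The untolled deadline — 3 years after 2023-02-01 — is 2026-02-01.
The period was tolled for 322 days by the pending criminal prosecution (2024-07-14 to 2025-06-01), pushing the deadline to 2026-12-20.
The other events in the timeline have no effect on the limitation period under the stated rules.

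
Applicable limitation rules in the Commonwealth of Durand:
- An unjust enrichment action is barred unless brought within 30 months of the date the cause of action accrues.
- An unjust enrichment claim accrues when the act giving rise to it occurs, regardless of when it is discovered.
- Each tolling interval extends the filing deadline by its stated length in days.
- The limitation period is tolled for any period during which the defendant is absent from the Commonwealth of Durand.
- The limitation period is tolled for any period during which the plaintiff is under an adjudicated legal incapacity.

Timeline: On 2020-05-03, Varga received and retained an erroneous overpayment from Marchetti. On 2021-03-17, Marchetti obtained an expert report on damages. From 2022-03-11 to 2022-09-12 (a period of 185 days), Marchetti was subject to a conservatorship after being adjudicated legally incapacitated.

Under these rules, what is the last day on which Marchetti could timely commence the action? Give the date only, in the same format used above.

The cause of action accrued on 2020-05-03, the date of the act.
Adding the 30 months base period to 2020-05-03 gives a deadline of 2022-11-03, before any tolling.
Because the plaintiff's legal incapacity ran from 2022-03-11 to 2022-09-12, the deadline is extended by 185 days to 2023-05-07.
The other events in the timeline have no effect on the limitation period under the stated rules.

2023-05-07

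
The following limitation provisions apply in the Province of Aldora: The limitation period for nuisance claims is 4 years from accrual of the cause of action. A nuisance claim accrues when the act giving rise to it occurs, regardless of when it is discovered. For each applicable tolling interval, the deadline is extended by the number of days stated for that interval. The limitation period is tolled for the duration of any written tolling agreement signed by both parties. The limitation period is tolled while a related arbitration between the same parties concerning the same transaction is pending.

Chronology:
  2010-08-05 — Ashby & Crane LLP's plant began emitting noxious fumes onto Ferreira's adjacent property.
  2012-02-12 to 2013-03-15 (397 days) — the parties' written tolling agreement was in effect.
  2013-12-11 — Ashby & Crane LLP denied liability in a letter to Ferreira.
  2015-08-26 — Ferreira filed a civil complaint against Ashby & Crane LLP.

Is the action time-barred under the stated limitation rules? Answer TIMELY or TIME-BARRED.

The cause of action accrued on 2010-08-05, the date of the act.
4 years from 2010-08-05 is 2014-08-05.
The period was tolled for 397 days by the written tolling agreement (2012-02-12 to 2013-03-15), pushing the deadline to 2015-09-06.
None of the other events listed affects the running of the period under the stated rules.
The 2015-08-26 filing precedes the 2015-09-06 deadline; the claim is timely.

TIMELY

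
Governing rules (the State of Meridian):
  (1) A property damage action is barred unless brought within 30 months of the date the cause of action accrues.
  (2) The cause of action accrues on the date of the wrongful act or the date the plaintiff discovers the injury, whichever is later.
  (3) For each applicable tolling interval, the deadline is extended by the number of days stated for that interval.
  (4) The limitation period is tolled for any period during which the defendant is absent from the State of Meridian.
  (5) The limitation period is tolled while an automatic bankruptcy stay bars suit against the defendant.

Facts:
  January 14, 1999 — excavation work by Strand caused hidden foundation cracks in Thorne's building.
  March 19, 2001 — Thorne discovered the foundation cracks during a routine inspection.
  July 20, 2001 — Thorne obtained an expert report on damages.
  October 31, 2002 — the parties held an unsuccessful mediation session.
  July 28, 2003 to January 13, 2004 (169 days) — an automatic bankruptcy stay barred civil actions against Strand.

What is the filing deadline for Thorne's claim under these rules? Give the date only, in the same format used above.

March 6, 2004

The claim accrued on March 19, 2001 — the later of the January 14, 1999 act and the March 19, 2001 discovery.
Adding the 30 months base period to March 19, 2001 gives a deadline of September 19, 2003, before any tolling.
The automatic bankruptcy stay from July 28, 2003 to January 13, 2004 tolled the period for 169 days, extending the deadline to March 6, 2004.
None of the other events listed affects the running of the period under the stated rules.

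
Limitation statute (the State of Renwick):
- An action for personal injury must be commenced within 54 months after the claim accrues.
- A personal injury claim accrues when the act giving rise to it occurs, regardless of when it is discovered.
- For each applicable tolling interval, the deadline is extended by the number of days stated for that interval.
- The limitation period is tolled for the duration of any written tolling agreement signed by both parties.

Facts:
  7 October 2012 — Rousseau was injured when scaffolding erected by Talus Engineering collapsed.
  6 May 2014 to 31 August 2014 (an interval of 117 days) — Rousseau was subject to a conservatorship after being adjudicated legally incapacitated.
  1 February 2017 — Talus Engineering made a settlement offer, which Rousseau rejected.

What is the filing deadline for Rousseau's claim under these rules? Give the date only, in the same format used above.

The limitation period began to run on 7 October 2012.
Adding the 54 months base period to 7 October 2012 gives a deadline of 7 April 2017, before any tolling.
No stated provision tolls the period for the plaintiff's incapacity, so the interval from 6 May 2014 to 31 August 2014 has no effect on the deadline.
The other events in the timeline have no effect on the limitation period under the stated rules.

7 April 2017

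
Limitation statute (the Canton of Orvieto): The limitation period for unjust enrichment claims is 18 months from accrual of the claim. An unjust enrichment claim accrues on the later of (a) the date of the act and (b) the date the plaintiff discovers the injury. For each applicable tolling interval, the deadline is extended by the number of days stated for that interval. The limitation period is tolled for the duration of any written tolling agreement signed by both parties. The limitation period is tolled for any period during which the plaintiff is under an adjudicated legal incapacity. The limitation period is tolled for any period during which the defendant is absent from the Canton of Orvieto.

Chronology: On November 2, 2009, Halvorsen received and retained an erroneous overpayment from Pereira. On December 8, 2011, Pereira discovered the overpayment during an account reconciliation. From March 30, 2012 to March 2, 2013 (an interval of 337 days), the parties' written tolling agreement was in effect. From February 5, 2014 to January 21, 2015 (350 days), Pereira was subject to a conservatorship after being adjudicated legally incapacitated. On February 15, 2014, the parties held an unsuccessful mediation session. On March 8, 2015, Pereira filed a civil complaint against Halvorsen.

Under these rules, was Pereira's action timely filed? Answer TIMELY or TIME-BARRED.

TIMELY

The claim accrued on December 8, 2011 — the later of the November 2, 2009 act and the December 8, 2011 discovery.
18 months from December 8, 2011 is June 8, 2013.
The period was tolled for 337 days by the written tolling agreement (March 30, 2012 to March 2, 2013), pushing the deadline to May 11, 2014.
Because the plaintiff's legal incapacity ran from February 5, 2014 to January 21, 2015, the deadline is extended by 350 days to April 26, 2015.
Nothing else in the chronology tolls or restarts the period.
The March 8, 2015 filing precedes the April 26, 2015 deadline; the claim is timely.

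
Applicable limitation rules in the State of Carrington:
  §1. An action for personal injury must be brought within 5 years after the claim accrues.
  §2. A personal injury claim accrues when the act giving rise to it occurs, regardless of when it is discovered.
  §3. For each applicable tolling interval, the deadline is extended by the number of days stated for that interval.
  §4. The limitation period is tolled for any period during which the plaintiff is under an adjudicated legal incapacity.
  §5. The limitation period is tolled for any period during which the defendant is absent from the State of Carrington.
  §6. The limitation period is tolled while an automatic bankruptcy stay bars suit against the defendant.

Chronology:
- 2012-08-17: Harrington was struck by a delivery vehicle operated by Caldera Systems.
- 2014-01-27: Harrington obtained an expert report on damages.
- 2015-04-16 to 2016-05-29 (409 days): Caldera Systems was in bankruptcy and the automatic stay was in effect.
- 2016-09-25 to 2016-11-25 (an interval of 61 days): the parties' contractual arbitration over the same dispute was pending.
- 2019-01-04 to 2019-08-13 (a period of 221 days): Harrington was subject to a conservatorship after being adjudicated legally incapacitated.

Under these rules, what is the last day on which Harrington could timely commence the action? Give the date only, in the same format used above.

The limitation period began to run on 2012-08-17.
5 years from 2012-08-17 is 2017-08-17.
The automatic bankruptcy stay from 2015-04-16 to 2016-05-29 tolled the period for 409 days, extending the deadline to 2018-09-30.
By the time the plaintiff's legal incapacity began on 2019-01-04, the limitation period had already expired on 2018-09-30; that interval cannot revive it.
Although a pending arbitration ran from 2016-09-25 to 2016-11-25, the stated rules do not make that a tolling event, so it is disregarded.
The other events in the timeline have no effect on the limitation period under the stated rules.

2018-09-30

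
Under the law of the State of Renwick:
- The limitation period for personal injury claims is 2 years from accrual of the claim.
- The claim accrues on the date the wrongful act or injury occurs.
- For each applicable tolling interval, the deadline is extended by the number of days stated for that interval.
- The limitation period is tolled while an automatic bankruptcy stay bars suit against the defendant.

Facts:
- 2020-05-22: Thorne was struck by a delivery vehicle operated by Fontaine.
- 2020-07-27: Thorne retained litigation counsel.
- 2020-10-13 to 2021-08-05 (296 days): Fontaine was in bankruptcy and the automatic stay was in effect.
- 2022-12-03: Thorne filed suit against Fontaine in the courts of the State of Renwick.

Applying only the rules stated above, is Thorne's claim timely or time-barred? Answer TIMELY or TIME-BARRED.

TIMELY

The limitation period began to run on 2020-05-22.
The untolled deadline — 2 years after 2020-05-22 — is 2022-05-22.
The automatic bankruptcy stay from 2020-10-13 to 2021-08-05 tolled the period for 296 days, extending the deadline to 2023-03-14.
The other events in the timeline have no effect on the limitation period under the stated rules.
The 2022-12-03 filing precedes the 2023-03-14 deadline; the claim is timely.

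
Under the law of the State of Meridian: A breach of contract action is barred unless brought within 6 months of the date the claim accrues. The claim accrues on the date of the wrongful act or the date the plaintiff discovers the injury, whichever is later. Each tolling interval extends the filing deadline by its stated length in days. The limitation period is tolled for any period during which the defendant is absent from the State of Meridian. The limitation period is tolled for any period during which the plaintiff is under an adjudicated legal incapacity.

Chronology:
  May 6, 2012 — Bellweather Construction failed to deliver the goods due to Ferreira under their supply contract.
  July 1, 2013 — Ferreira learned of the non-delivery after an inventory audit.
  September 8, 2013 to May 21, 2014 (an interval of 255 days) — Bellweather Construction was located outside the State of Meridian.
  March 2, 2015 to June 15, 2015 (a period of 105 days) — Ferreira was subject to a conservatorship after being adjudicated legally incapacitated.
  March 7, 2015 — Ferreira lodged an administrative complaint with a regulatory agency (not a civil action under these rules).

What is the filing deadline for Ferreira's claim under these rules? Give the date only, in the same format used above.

September 13, 2014

Because discovery on July 1, 2013 post-dates the May 6, 2012 act, accrual under the later-of rule falls on July 1, 2013.
Adding the 6 months base period to July 1, 2013 gives a deadline of January 1, 2014, before any tolling.
The defendant's absence from the jurisdiction from September 8, 2013 to May 21, 2014 tolled the period for 255 days, extending the deadline to September 13, 2014.
The plaintiff's legal incapacity starting March 2, 2015 came too late — the period had run on September 13, 2014 — and so does not extend the deadline.
The other events in the timeline have no effect on the limitation period under the stated rules.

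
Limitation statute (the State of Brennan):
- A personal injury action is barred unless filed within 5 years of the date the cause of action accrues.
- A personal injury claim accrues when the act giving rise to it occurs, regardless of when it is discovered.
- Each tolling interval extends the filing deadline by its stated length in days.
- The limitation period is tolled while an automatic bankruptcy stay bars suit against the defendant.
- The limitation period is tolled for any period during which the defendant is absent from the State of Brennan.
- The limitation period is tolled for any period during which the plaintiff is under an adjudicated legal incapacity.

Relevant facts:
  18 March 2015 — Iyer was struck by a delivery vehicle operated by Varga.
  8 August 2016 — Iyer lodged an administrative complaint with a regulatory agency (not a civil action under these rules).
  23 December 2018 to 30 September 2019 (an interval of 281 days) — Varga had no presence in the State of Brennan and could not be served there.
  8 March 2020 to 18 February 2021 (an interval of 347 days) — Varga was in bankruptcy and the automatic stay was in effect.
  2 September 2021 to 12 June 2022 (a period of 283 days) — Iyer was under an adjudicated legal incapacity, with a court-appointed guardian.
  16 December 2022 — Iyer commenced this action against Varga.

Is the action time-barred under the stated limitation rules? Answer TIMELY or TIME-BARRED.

The limitation period began to run on 18 March 2015.
5 years from 18 March 2015 is 18 March 2020.
The period was tolled for 281 days by the defendant's absence from the jurisdiction (23 December 2018 to 30 September 2019), pushing the deadline to 24 December 2020.
Because the automatic bankruptcy stay ran from 8 March 2020 to 18 February 2021, the deadline is extended by 347 days to 6 December 2021.
The plaintiff's legal incapacity from 2 September 2021 to 12 June 2022 tolled the period for 283 days, extending the deadline to 15 September 2022.
None of the other events listed affects the running of the period under the stated rules.
The 16 December 2022 filing falls after the 15 September 2022 deadline; the claim is time-barred.

TIME-BARRED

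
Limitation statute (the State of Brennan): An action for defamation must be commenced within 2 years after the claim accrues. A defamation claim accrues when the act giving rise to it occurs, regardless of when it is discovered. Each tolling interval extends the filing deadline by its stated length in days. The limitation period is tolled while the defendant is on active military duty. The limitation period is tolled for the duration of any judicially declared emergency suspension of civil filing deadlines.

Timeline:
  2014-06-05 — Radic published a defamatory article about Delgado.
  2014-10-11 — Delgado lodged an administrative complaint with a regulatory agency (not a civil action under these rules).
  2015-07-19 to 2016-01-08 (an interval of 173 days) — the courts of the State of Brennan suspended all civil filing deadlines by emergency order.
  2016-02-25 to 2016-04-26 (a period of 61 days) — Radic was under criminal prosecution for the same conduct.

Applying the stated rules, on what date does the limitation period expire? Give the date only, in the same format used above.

The claim accrued on 2014-06-05, when the wrongful act occurred.
The untolled deadline — 2 years after 2014-06-05 — is 2016-06-05.
The emergency suspension of filing deadlines from 2015-07-19 to 2016-01-08 tolled the period for 173 days, extending the deadline to 2016-11-25.
Although a criminal prosecution ran from 2016-02-25 to 2016-04-26, the stated rules do not make that a tolling event, so it is disregarded.
None of the other events listed affects the running of the period under the stated rules.

2016-11-25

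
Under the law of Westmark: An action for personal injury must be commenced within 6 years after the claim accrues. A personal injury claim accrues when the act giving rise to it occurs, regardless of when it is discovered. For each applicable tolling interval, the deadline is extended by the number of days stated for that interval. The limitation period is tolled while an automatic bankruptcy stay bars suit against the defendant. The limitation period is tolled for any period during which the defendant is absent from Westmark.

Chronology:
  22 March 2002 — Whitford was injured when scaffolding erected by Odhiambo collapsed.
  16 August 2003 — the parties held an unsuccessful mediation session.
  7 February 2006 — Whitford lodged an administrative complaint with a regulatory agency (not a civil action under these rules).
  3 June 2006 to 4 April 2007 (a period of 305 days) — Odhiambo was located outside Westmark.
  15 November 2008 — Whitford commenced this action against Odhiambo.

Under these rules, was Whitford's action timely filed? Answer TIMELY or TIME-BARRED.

The claim accrued on 22 March 2002, when the wrongful act occurred.
6 years from 22 March 2002 is 22 March 2008.
Because the defendant's absence from the jurisdiction ran from 3 June 2006 to 4 April 2007, the deadline is extended by 305 days to 21 January 2009.
None of the other events listed affects the running of the period under the stated rules.
Whitford filed on 15 November 2008, before the 21 January 2009 deadline, so the action is timely.

TIMELY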